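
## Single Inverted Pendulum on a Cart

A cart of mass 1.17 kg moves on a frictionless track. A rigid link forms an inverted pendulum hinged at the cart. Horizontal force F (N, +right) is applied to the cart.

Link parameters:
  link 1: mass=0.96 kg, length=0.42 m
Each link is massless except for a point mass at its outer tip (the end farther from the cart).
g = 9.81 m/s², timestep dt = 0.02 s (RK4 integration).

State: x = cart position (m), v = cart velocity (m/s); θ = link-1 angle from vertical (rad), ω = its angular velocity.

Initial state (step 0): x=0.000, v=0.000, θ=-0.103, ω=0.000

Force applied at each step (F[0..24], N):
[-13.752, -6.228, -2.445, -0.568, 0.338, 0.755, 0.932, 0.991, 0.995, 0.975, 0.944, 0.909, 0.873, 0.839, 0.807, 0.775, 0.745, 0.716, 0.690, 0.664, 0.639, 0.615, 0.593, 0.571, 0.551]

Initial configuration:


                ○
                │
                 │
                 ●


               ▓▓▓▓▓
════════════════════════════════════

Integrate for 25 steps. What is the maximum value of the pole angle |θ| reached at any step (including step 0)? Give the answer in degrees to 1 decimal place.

Answer: 5.9°

Derivation:
apply F[0]=-13.752 → step 1: x=-0.002, v=-0.217, θ=-0.098, ω=0.467
apply F[1]=-6.228 → step 2: x=-0.007, v=-0.308, θ=-0.087, ω=0.639
apply F[2]=-2.445 → step 3: x=-0.014, v=-0.337, θ=-0.074, ω=0.670
apply F[3]=-0.568 → step 4: x=-0.021, v=-0.336, θ=-0.061, ω=0.637
apply F[4]=+0.338 → step 5: x=-0.027, v=-0.322, θ=-0.049, ω=0.577
apply F[5]=+0.755 → step 6: x=-0.033, v=-0.302, θ=-0.038, ω=0.509
apply F[6]=+0.932 → step 7: x=-0.039, v=-0.281, θ=-0.029, ω=0.443
apply F[7]=+0.991 → step 8: x=-0.045, v=-0.260, θ=-0.020, ω=0.382
apply F[8]=+0.995 → step 9: x=-0.050, v=-0.240, θ=-0.013, ω=0.327
apply F[9]=+0.975 → step 10: x=-0.054, v=-0.222, θ=-0.007, ω=0.279
apply F[10]=+0.944 → step 11: x=-0.059, v=-0.205, θ=-0.002, ω=0.237
apply F[11]=+0.909 → step 12: x=-0.062, v=-0.189, θ=0.002, ω=0.200
apply F[12]=+0.873 → step 13: x=-0.066, v=-0.175, θ=0.006, ω=0.168
apply F[13]=+0.839 → step 14: x=-0.069, v=-0.162, θ=0.009, ω=0.140
apply F[14]=+0.807 → step 15: x=-0.073, v=-0.150, θ=0.011, ω=0.116
apply F[15]=+0.775 → step 16: x=-0.075, v=-0.139, θ=0.014, ω=0.095
apply F[16]=+0.745 → step 17: x=-0.078, v=-0.128, θ=0.015, ω=0.077
apply F[17]=+0.716 → step 18: x=-0.081, v=-0.119, θ=0.017, ω=0.061
apply F[18]=+0.690 → step 19: x=-0.083, v=-0.110, θ=0.018, ω=0.048
apply F[19]=+0.664 → step 20: x=-0.085, v=-0.101, θ=0.019, ω=0.036
apply F[20]=+0.639 → step 21: x=-0.087, v=-0.093, θ=0.019, ω=0.026
apply F[21]=+0.615 → step 22: x=-0.089, v=-0.086, θ=0.020, ω=0.018
apply F[22]=+0.593 → step 23: x=-0.090, v=-0.079, θ=0.020, ω=0.011
apply F[23]=+0.571 → step 24: x=-0.092, v=-0.072, θ=0.020, ω=0.004
apply F[24]=+0.551 → step 25: x=-0.093, v=-0.066, θ=0.020, ω=-0.001
Max |angle| over trajectory = 0.103 rad = 5.9°.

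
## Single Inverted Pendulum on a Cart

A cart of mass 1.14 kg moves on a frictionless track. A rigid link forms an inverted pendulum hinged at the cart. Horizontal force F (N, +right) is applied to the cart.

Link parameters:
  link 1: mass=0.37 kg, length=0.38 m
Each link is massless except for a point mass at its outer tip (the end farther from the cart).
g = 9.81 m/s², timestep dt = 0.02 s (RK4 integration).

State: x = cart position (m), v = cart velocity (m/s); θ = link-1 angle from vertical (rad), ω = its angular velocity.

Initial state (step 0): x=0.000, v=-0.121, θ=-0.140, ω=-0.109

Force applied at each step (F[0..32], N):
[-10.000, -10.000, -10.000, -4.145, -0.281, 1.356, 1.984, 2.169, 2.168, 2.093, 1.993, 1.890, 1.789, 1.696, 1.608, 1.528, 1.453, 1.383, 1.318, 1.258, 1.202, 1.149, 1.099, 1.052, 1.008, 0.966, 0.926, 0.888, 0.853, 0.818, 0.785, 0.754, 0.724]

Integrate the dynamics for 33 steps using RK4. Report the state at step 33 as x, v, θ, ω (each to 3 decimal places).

Answer: x=-0.222, v=-0.079, θ=0.046, ω=-0.061

Derivation:
apply F[0]=-10.000 → step 1: x=-0.004, v=-0.287, θ=-0.139, ω=0.251
apply F[1]=-10.000 → step 2: x=-0.011, v=-0.453, θ=-0.130, ω=0.614
apply F[2]=-10.000 → step 3: x=-0.022, v=-0.620, θ=-0.114, ω=0.987
apply F[3]=-4.145 → step 4: x=-0.035, v=-0.686, θ=-0.093, ω=1.107
apply F[4]=-0.281 → step 5: x=-0.049, v=-0.686, θ=-0.071, ω=1.065
apply F[5]=+1.356 → step 6: x=-0.062, v=-0.658, θ=-0.051, ω=0.961
apply F[6]=+1.984 → step 7: x=-0.075, v=-0.621, θ=-0.033, ω=0.841
apply F[7]=+2.169 → step 8: x=-0.087, v=-0.581, θ=-0.017, ω=0.724
apply F[8]=+2.168 → step 9: x=-0.098, v=-0.543, θ=-0.004, ω=0.617
apply F[9]=+2.093 → step 10: x=-0.109, v=-0.506, θ=0.007, ω=0.521
apply F[10]=+1.993 → step 11: x=-0.119, v=-0.472, θ=0.017, ω=0.438
apply F[11]=+1.890 → step 12: x=-0.128, v=-0.440, θ=0.025, ω=0.365
apply F[12]=+1.789 → step 13: x=-0.136, v=-0.411, θ=0.032, ω=0.302
apply F[13]=+1.696 → step 14: x=-0.144, v=-0.383, θ=0.037, ω=0.247
apply F[14]=+1.608 → step 15: x=-0.152, v=-0.357, θ=0.042, ω=0.200
apply F[15]=+1.528 → step 16: x=-0.159, v=-0.333, θ=0.045, ω=0.159
apply F[16]=+1.453 → step 17: x=-0.165, v=-0.311, θ=0.048, ω=0.124
apply F[17]=+1.383 → step 18: x=-0.171, v=-0.290, θ=0.050, ω=0.094
apply F[18]=+1.318 → step 19: x=-0.177, v=-0.270, θ=0.052, ω=0.068
apply F[19]=+1.258 → step 20: x=-0.182, v=-0.251, θ=0.053, ω=0.045
apply F[20]=+1.202 → step 21: x=-0.187, v=-0.233, θ=0.054, ω=0.026
apply F[21]=+1.149 → step 22: x=-0.191, v=-0.217, θ=0.054, ω=0.010
apply F[22]=+1.099 → step 23: x=-0.195, v=-0.201, θ=0.054, ω=-0.004
apply F[23]=+1.052 → step 24: x=-0.199, v=-0.186, θ=0.054, ω=-0.015
apply F[24]=+1.008 → step 25: x=-0.203, v=-0.171, θ=0.053, ω=-0.025
apply F[25]=+0.966 → step 26: x=-0.206, v=-0.158, θ=0.053, ω=-0.033
apply F[26]=+0.926 → step 27: x=-0.209, v=-0.145, θ=0.052, ω=-0.040
apply F[27]=+0.888 → step 28: x=-0.212, v=-0.133, θ=0.051, ω=-0.046
apply F[28]=+0.853 → step 29: x=-0.214, v=-0.121, θ=0.050, ω=-0.051
apply F[29]=+0.818 → step 30: x=-0.217, v=-0.110, θ=0.049, ω=-0.054
apply F[30]=+0.785 → step 31: x=-0.219, v=-0.099, θ=0.048, ω=-0.057
apply F[31]=+0.754 → step 32: x=-0.221, v=-0.089, θ=0.047, ω=-0.060
apply F[32]=+0.724 → step 33: x=-0.222, v=-0.079, θ=0.046, ω=-0.061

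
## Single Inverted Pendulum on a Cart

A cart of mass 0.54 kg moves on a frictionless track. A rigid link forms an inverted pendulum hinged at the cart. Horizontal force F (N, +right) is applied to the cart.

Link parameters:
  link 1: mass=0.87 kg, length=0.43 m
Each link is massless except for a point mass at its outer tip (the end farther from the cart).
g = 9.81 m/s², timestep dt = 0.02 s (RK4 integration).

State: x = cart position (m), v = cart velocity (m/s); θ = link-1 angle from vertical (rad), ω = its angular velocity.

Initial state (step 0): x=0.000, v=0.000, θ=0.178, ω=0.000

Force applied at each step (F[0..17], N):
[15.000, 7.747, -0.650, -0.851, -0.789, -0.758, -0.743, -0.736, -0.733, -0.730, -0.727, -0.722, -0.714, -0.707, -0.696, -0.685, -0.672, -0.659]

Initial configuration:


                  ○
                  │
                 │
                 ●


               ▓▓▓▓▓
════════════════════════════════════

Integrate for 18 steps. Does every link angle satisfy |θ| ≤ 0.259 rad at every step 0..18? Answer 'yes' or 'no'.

apply F[0]=+15.000 → step 1: x=0.005, v=0.479, θ=0.168, ω=-1.018
apply F[1]=+7.747 → step 2: x=0.017, v=0.712, θ=0.143, ω=-1.481
apply F[2]=-0.650 → step 3: x=0.030, v=0.652, θ=0.115, ω=-1.286
apply F[3]=-0.851 → step 4: x=0.043, v=0.592, θ=0.092, ω=-1.098
apply F[4]=-0.789 → step 5: x=0.054, v=0.538, θ=0.071, ω=-0.938
apply F[5]=-0.758 → step 6: x=0.064, v=0.492, θ=0.054, ω=-0.801
apply F[6]=-0.743 → step 7: x=0.074, v=0.450, θ=0.039, ω=-0.684
apply F[7]=-0.736 → step 8: x=0.082, v=0.413, θ=0.026, ω=-0.582
apply F[8]=-0.733 → step 9: x=0.090, v=0.379, θ=0.016, ω=-0.495
apply F[9]=-0.730 → step 10: x=0.098, v=0.349, θ=0.007, ω=-0.419
apply F[10]=-0.727 → step 11: x=0.104, v=0.321, θ=-0.001, ω=-0.353
apply F[11]=-0.722 → step 12: x=0.110, v=0.296, θ=-0.008, ω=-0.296
apply F[12]=-0.714 → step 13: x=0.116, v=0.273, θ=-0.013, ω=-0.247
apply F[13]=-0.707 → step 14: x=0.121, v=0.251, θ=-0.018, ω=-0.205
apply F[14]=-0.696 → step 15: x=0.126, v=0.232, θ=-0.021, ω=-0.168
apply F[15]=-0.685 → step 16: x=0.131, v=0.214, θ=-0.024, ω=-0.136
apply F[16]=-0.672 → step 17: x=0.135, v=0.197, θ=-0.027, ω=-0.109
apply F[17]=-0.659 → step 18: x=0.138, v=0.181, θ=-0.029, ω=-0.085
Max |angle| over trajectory = 0.178 rad; bound = 0.259 → within bound.

Answer: yes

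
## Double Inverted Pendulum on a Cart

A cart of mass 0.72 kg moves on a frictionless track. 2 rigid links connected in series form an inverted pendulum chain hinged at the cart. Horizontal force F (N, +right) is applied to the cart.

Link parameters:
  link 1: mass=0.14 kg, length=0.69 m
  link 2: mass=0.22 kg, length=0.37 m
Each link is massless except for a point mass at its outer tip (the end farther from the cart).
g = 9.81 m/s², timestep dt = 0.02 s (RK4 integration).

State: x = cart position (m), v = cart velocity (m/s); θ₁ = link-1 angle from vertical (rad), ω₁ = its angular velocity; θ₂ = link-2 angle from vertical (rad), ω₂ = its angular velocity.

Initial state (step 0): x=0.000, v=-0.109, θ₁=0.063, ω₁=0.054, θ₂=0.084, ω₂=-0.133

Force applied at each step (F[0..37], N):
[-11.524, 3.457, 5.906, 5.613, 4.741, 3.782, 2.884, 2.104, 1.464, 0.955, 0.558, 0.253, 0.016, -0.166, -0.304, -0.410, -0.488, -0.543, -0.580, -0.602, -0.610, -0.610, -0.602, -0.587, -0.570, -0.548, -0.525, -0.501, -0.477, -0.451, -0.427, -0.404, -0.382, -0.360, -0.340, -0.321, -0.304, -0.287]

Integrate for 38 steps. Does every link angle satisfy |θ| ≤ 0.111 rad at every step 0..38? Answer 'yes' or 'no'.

apply F[0]=-11.524 → step 1: x=-0.005, v=-0.435, θ₁=0.069, ω₁=0.537, θ₂=0.082, ω₂=-0.112
apply F[1]=+3.457 → step 2: x=-0.013, v=-0.346, θ₁=0.079, ω₁=0.426, θ₂=0.079, ω₂=-0.103
apply F[2]=+5.906 → step 3: x=-0.019, v=-0.190, θ₁=0.085, ω₁=0.227, θ₂=0.077, ω₂=-0.108
apply F[3]=+5.613 → step 4: x=-0.021, v=-0.044, θ₁=0.088, ω₁=0.044, θ₂=0.075, ω₂=-0.123
apply F[4]=+4.741 → step 5: x=-0.021, v=0.079, θ₁=0.087, ω₁=-0.101, θ₂=0.072, ω₂=-0.143
apply F[5]=+3.782 → step 6: x=-0.018, v=0.175, θ₁=0.084, ω₁=-0.209, θ₂=0.069, ω₂=-0.164
apply F[6]=+2.884 → step 7: x=-0.014, v=0.247, θ₁=0.079, ω₁=-0.284, θ₂=0.066, ω₂=-0.184
apply F[7]=+2.104 → step 8: x=-0.008, v=0.298, θ₁=0.073, ω₁=-0.330, θ₂=0.062, ω₂=-0.200
apply F[8]=+1.464 → step 9: x=-0.002, v=0.332, θ₁=0.066, ω₁=-0.355, θ₂=0.058, ω₂=-0.214
apply F[9]=+0.955 → step 10: x=0.005, v=0.353, θ₁=0.059, ω₁=-0.364, θ₂=0.053, ω₂=-0.223
apply F[10]=+0.558 → step 11: x=0.012, v=0.363, θ₁=0.052, ω₁=-0.361, θ₂=0.049, ω₂=-0.229
apply F[11]=+0.253 → step 12: x=0.019, v=0.365, θ₁=0.045, ω₁=-0.350, θ₂=0.044, ω₂=-0.231
apply F[12]=+0.016 → step 13: x=0.026, v=0.361, θ₁=0.038, ω₁=-0.333, θ₂=0.040, ω₂=-0.229
apply F[13]=-0.166 → step 14: x=0.034, v=0.354, θ₁=0.031, ω₁=-0.313, θ₂=0.035, ω₂=-0.226
apply F[14]=-0.304 → step 15: x=0.041, v=0.342, θ₁=0.025, ω₁=-0.291, θ₂=0.031, ω₂=-0.219
apply F[15]=-0.410 → step 16: x=0.047, v=0.329, θ₁=0.020, ω₁=-0.267, θ₂=0.026, ω₂=-0.211
apply F[16]=-0.488 → step 17: x=0.054, v=0.314, θ₁=0.015, ω₁=-0.244, θ₂=0.022, ω₂=-0.201
apply F[17]=-0.543 → step 18: x=0.060, v=0.297, θ₁=0.010, ω₁=-0.220, θ₂=0.018, ω₂=-0.190
apply F[18]=-0.580 → step 19: x=0.066, v=0.280, θ₁=0.006, ω₁=-0.197, θ₂=0.015, ω₂=-0.179
apply F[19]=-0.602 → step 20: x=0.071, v=0.263, θ₁=0.002, ω₁=-0.175, θ₂=0.011, ω₂=-0.166
apply F[20]=-0.610 → step 21: x=0.076, v=0.246, θ₁=-0.001, ω₁=-0.155, θ₂=0.008, ω₂=-0.154
apply F[21]=-0.610 → step 22: x=0.081, v=0.230, θ₁=-0.004, ω₁=-0.135, θ₂=0.005, ω₂=-0.141
apply F[22]=-0.602 → step 23: x=0.085, v=0.213, θ₁=-0.007, ω₁=-0.118, θ₂=0.002, ω₂=-0.129
apply F[23]=-0.587 → step 24: x=0.089, v=0.198, θ₁=-0.009, ω₁=-0.101, θ₂=-0.000, ω₂=-0.117
apply F[24]=-0.570 → step 25: x=0.093, v=0.183, θ₁=-0.011, ω₁=-0.086, θ₂=-0.002, ω₂=-0.105
apply F[25]=-0.548 → step 26: x=0.097, v=0.169, θ₁=-0.012, ω₁=-0.073, θ₂=-0.004, ω₂=-0.094
apply F[26]=-0.525 → step 27: x=0.100, v=0.156, θ₁=-0.014, ω₁=-0.060, θ₂=-0.006, ω₂=-0.084
apply F[27]=-0.501 → step 28: x=0.103, v=0.143, θ₁=-0.015, ω₁=-0.050, θ₂=-0.008, ω₂=-0.074
apply F[28]=-0.477 → step 29: x=0.106, v=0.131, θ₁=-0.016, ω₁=-0.040, θ₂=-0.009, ω₂=-0.064
apply F[29]=-0.451 → step 30: x=0.108, v=0.120, θ₁=-0.016, ω₁=-0.031, θ₂=-0.010, ω₂=-0.056
apply F[30]=-0.427 → step 31: x=0.111, v=0.110, θ₁=-0.017, ω₁=-0.024, θ₂=-0.011, ω₂=-0.048
apply F[31]=-0.404 → step 32: x=0.113, v=0.100, θ₁=-0.017, ω₁=-0.017, θ₂=-0.012, ω₂=-0.040
apply F[32]=-0.382 → step 33: x=0.115, v=0.092, θ₁=-0.018, ω₁=-0.011, θ₂=-0.013, ω₂=-0.034
apply F[33]=-0.360 → step 34: x=0.116, v=0.083, θ₁=-0.018, ω₁=-0.006, θ₂=-0.013, ω₂=-0.028
apply F[34]=-0.340 → step 35: x=0.118, v=0.076, θ₁=-0.018, ω₁=-0.002, θ₂=-0.014, ω₂=-0.022
apply F[35]=-0.321 → step 36: x=0.119, v=0.068, θ₁=-0.018, ω₁=0.002, θ₂=-0.014, ω₂=-0.017
apply F[36]=-0.304 → step 37: x=0.121, v=0.062, θ₁=-0.018, ω₁=0.005, θ₂=-0.015, ω₂=-0.013
apply F[37]=-0.287 → step 38: x=0.122, v=0.055, θ₁=-0.018, ω₁=0.007, θ₂=-0.015, ω₂=-0.009
Max |angle| over trajectory = 0.088 rad; bound = 0.111 → within bound.

Answer: yes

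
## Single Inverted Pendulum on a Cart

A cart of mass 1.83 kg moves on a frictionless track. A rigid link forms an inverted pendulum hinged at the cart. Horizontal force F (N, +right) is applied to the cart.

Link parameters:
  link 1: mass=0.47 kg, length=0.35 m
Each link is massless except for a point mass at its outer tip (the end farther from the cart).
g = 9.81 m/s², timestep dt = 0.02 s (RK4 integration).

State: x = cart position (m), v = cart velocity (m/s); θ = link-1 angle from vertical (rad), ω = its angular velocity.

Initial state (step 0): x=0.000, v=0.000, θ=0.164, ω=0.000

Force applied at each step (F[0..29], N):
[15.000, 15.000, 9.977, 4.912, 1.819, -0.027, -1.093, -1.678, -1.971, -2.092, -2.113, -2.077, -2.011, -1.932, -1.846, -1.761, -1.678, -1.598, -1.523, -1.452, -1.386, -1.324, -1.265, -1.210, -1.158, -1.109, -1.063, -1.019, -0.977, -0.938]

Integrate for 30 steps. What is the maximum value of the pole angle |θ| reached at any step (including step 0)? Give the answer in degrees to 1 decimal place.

Answer: 9.4°

Derivation:
apply F[0]=+15.000 → step 1: x=0.002, v=0.155, θ=0.161, ω=-0.346
apply F[1]=+15.000 → step 2: x=0.006, v=0.310, θ=0.150, ω=-0.697
apply F[2]=+9.977 → step 3: x=0.013, v=0.412, θ=0.134, ω=-0.905
apply F[3]=+4.912 → step 4: x=0.022, v=0.459, θ=0.115, ω=-0.969
apply F[4]=+1.819 → step 5: x=0.031, v=0.474, θ=0.096, ω=-0.952
apply F[5]=-0.027 → step 6: x=0.041, v=0.469, θ=0.078, ω=-0.891
apply F[6]=-1.093 → step 7: x=0.050, v=0.454, θ=0.061, ω=-0.808
apply F[7]=-1.678 → step 8: x=0.059, v=0.433, θ=0.046, ω=-0.719
apply F[8]=-1.971 → step 9: x=0.067, v=0.410, θ=0.032, ω=-0.630
apply F[9]=-2.092 → step 10: x=0.075, v=0.386, θ=0.020, ω=-0.546
apply F[10]=-2.113 → step 11: x=0.083, v=0.362, θ=0.010, ω=-0.470
apply F[11]=-2.077 → step 12: x=0.090, v=0.339, θ=0.002, ω=-0.401
apply F[12]=-2.011 → step 13: x=0.096, v=0.317, θ=-0.006, ω=-0.340
apply F[13]=-1.932 → step 14: x=0.103, v=0.296, θ=-0.012, ω=-0.286
apply F[14]=-1.846 → step 15: x=0.108, v=0.277, θ=-0.017, ω=-0.238
apply F[15]=-1.761 → step 16: x=0.114, v=0.259, θ=-0.022, ω=-0.197
apply F[16]=-1.678 → step 17: x=0.119, v=0.241, θ=-0.025, ω=-0.161
apply F[17]=-1.598 → step 18: x=0.123, v=0.225, θ=-0.028, ω=-0.130
apply F[18]=-1.523 → step 19: x=0.128, v=0.210, θ=-0.031, ω=-0.104
apply F[19]=-1.452 → step 20: x=0.132, v=0.196, θ=-0.032, ω=-0.081
apply F[20]=-1.386 → step 21: x=0.135, v=0.182, θ=-0.034, ω=-0.061
apply F[21]=-1.324 → step 22: x=0.139, v=0.170, θ=-0.035, ω=-0.043
apply F[22]=-1.265 → step 23: x=0.142, v=0.158, θ=-0.036, ω=-0.029
apply F[23]=-1.210 → step 24: x=0.145, v=0.146, θ=-0.036, ω=-0.016
apply F[24]=-1.158 → step 25: x=0.148, v=0.135, θ=-0.036, ω=-0.006
apply F[25]=-1.109 → step 26: x=0.151, v=0.125, θ=-0.036, ω=0.004
apply F[26]=-1.063 → step 27: x=0.153, v=0.115, θ=-0.036, ω=0.011
apply F[27]=-1.019 → step 28: x=0.155, v=0.106, θ=-0.036, ω=0.018
apply F[28]=-0.977 → step 29: x=0.157, v=0.097, θ=-0.035, ω=0.023
apply F[29]=-0.938 → step 30: x=0.159, v=0.089, θ=-0.035, ω=0.028
Max |angle| over trajectory = 0.164 rad = 9.4°.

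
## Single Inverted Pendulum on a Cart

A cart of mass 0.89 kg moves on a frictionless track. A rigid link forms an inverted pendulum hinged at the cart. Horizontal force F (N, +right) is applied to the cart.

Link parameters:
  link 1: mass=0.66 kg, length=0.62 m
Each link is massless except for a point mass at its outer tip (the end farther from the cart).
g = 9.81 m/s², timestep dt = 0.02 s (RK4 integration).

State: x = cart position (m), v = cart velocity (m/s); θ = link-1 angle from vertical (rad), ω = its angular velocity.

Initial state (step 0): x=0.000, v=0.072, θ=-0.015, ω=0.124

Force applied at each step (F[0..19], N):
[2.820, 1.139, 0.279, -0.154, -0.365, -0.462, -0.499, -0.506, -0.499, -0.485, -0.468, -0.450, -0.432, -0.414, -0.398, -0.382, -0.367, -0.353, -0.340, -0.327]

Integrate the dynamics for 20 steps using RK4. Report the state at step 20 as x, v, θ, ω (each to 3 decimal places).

Answer: x=0.048, v=0.066, θ=-0.019, ω=0.018

Derivation:
apply F[0]=+2.820 → step 1: x=0.002, v=0.137, θ=-0.014, ω=0.014
apply F[1]=+1.139 → step 2: x=0.005, v=0.165, θ=-0.014, ω=-0.035
apply F[2]=+0.279 → step 3: x=0.009, v=0.173, θ=-0.015, ω=-0.053
apply F[3]=-0.154 → step 4: x=0.012, v=0.172, θ=-0.016, ω=-0.056
apply F[4]=-0.365 → step 5: x=0.015, v=0.166, θ=-0.017, ω=-0.051
apply F[5]=-0.462 → step 6: x=0.019, v=0.158, θ=-0.018, ω=-0.044
apply F[6]=-0.499 → step 7: x=0.022, v=0.150, θ=-0.019, ω=-0.036
apply F[7]=-0.506 → step 8: x=0.025, v=0.141, θ=-0.019, ω=-0.028
apply F[8]=-0.499 → step 9: x=0.027, v=0.133, θ=-0.020, ω=-0.021
apply F[9]=-0.485 → step 10: x=0.030, v=0.125, θ=-0.020, ω=-0.014
apply F[10]=-0.468 → step 11: x=0.032, v=0.117, θ=-0.020, ω=-0.008
apply F[11]=-0.450 → step 12: x=0.035, v=0.110, θ=-0.020, ω=-0.003
apply F[12]=-0.432 → step 13: x=0.037, v=0.103, θ=-0.020, ω=0.001
apply F[13]=-0.414 → step 14: x=0.039, v=0.097, θ=-0.020, ω=0.005
apply F[14]=-0.398 → step 15: x=0.041, v=0.091, θ=-0.020, ω=0.008
apply F[15]=-0.382 → step 16: x=0.042, v=0.085, θ=-0.020, ω=0.011
apply F[16]=-0.367 → step 17: x=0.044, v=0.080, θ=-0.020, ω=0.013
apply F[17]=-0.353 → step 18: x=0.046, v=0.075, θ=-0.020, ω=0.015
apply F[18]=-0.340 → step 19: x=0.047, v=0.070, θ=-0.019, ω=0.017
apply F[19]=-0.327 → step 20: x=0.048, v=0.066, θ=-0.019, ω=0.018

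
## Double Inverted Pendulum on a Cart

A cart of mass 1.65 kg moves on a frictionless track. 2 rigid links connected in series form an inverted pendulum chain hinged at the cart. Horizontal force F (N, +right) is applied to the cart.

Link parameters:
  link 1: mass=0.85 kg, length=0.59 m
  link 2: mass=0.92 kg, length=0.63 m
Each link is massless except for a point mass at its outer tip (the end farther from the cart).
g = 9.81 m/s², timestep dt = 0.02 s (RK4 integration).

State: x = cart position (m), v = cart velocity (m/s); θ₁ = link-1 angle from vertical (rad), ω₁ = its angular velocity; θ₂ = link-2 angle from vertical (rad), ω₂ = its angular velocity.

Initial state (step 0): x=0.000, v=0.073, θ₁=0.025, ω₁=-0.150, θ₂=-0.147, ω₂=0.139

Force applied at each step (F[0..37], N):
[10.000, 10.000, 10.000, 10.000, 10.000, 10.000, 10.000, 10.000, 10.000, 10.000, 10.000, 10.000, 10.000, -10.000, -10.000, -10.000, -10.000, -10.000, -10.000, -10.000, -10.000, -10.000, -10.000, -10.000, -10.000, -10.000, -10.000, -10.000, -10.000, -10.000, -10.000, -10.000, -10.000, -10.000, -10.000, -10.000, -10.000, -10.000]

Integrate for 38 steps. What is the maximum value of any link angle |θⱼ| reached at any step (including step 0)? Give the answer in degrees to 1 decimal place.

apply F[0]=+10.000 → step 1: x=0.003, v=0.189, θ₁=0.021, ω₁=-0.281, θ₂=-0.145, ω₂=0.032
apply F[1]=+10.000 → step 2: x=0.008, v=0.307, θ₁=0.014, ω₁=-0.419, θ₂=-0.146, ω₂=-0.070
apply F[2]=+10.000 → step 3: x=0.015, v=0.426, θ₁=0.004, ω₁=-0.565, θ₂=-0.148, ω₂=-0.168
apply F[3]=+10.000 → step 4: x=0.025, v=0.548, θ₁=-0.009, ω₁=-0.722, θ₂=-0.152, ω₂=-0.258
apply F[4]=+10.000 → step 5: x=0.037, v=0.673, θ₁=-0.025, ω₁=-0.893, θ₂=-0.158, ω₂=-0.341
apply F[5]=+10.000 → step 6: x=0.052, v=0.800, θ₁=-0.045, ω₁=-1.080, θ₂=-0.166, ω₂=-0.415
apply F[6]=+10.000 → step 7: x=0.069, v=0.932, θ₁=-0.068, ω₁=-1.287, θ₂=-0.175, ω₂=-0.479
apply F[7]=+10.000 → step 8: x=0.089, v=1.067, θ₁=-0.096, ω₁=-1.514, θ₂=-0.185, ω₂=-0.530
apply F[8]=+10.000 → step 9: x=0.112, v=1.205, θ₁=-0.129, ω₁=-1.764, θ₂=-0.196, ω₂=-0.567
apply F[9]=+10.000 → step 10: x=0.137, v=1.347, θ₁=-0.167, ω₁=-2.037, θ₂=-0.208, ω₂=-0.590
apply F[10]=+10.000 → step 11: x=0.165, v=1.489, θ₁=-0.211, ω₁=-2.332, θ₂=-0.220, ω₂=-0.599
apply F[11]=+10.000 → step 12: x=0.197, v=1.631, θ₁=-0.261, ω₁=-2.645, θ₂=-0.231, ω₂=-0.597
apply F[12]=+10.000 → step 13: x=0.231, v=1.768, θ₁=-0.317, ω₁=-2.967, θ₂=-0.243, ω₂=-0.588
apply F[13]=-10.000 → step 14: x=0.265, v=1.686, θ₁=-0.376, ω₁=-2.966, θ₂=-0.255, ω₂=-0.555
apply F[14]=-10.000 → step 15: x=0.298, v=1.608, θ₁=-0.436, ω₁=-3.002, θ₂=-0.265, ω₂=-0.506
apply F[15]=-10.000 → step 16: x=0.330, v=1.532, θ₁=-0.496, ω₁=-3.070, θ₂=-0.275, ω₂=-0.445
apply F[16]=-10.000 → step 17: x=0.359, v=1.457, θ₁=-0.558, ω₁=-3.165, θ₂=-0.283, ω₂=-0.375
apply F[17]=-10.000 → step 18: x=0.388, v=1.381, θ₁=-0.623, ω₁=-3.281, θ₂=-0.290, ω₂=-0.301
apply F[18]=-10.000 → step 19: x=0.415, v=1.301, θ₁=-0.690, ω₁=-3.414, θ₂=-0.295, ω₂=-0.227
apply F[19]=-10.000 → step 20: x=0.440, v=1.216, θ₁=-0.760, ω₁=-3.561, θ₂=-0.299, ω₂=-0.158
apply F[20]=-10.000 → step 21: x=0.463, v=1.123, θ₁=-0.832, ω₁=-3.718, θ₂=-0.302, ω₂=-0.099
apply F[21]=-10.000 → step 22: x=0.485, v=1.023, θ₁=-0.908, ω₁=-3.883, θ₂=-0.303, ω₂=-0.055
apply F[22]=-10.000 → step 23: x=0.504, v=0.913, θ₁=-0.988, ω₁=-4.056, θ₂=-0.304, ω₂=-0.029
apply F[23]=-10.000 → step 24: x=0.521, v=0.792, θ₁=-1.071, ω₁=-4.236, θ₂=-0.304, ω₂=-0.027
apply F[24]=-10.000 → step 25: x=0.536, v=0.661, θ₁=-1.157, ω₁=-4.427, θ₂=-0.305, ω₂=-0.053
apply F[25]=-10.000 → step 26: x=0.547, v=0.517, θ₁=-1.248, ω₁=-4.629, θ₂=-0.307, ω₂=-0.111
apply F[26]=-10.000 → step 27: x=0.556, v=0.360, θ₁=-1.342, ω₁=-4.848, θ₂=-0.310, ω₂=-0.206
apply F[27]=-10.000 → step 28: x=0.562, v=0.189, θ₁=-1.442, ω₁=-5.086, θ₂=-0.315, ω₂=-0.345
apply F[28]=-10.000 → step 29: x=0.564, v=0.001, θ₁=-1.546, ω₁=-5.351, θ₂=-0.324, ω₂=-0.534
apply F[29]=-10.000 → step 30: x=0.562, v=-0.205, θ₁=-1.656, ω₁=-5.649, θ₂=-0.337, ω₂=-0.784
apply F[30]=-10.000 → step 31: x=0.555, v=-0.432, θ₁=-1.772, ω₁=-5.987, θ₂=-0.356, ω₂=-1.107
apply F[31]=-10.000 → step 32: x=0.544, v=-0.683, θ₁=-1.896, ω₁=-6.376, θ₂=-0.382, ω₂=-1.520
apply F[32]=-10.000 → step 33: x=0.528, v=-0.962, θ₁=-2.028, ω₁=-6.827, θ₂=-0.417, ω₂=-2.045
apply F[33]=-10.000 → step 34: x=0.506, v=-1.271, θ₁=-2.169, ω₁=-7.348, θ₂=-0.465, ω₂=-2.713
apply F[34]=-10.000 → step 35: x=0.477, v=-1.610, θ₁=-2.322, ω₁=-7.945, θ₂=-0.527, ω₂=-3.563
apply F[35]=-10.000 → step 36: x=0.441, v=-1.974, θ₁=-2.488, ω₁=-8.605, θ₂=-0.609, ω₂=-4.641
apply F[36]=-10.000 → step 37: x=0.398, v=-2.343, θ₁=-2.666, ω₁=-9.270, θ₂=-0.715, ω₂=-5.989
apply F[37]=-10.000 → step 38: x=0.348, v=-2.674, θ₁=-2.858, ω₁=-9.802, θ₂=-0.850, ω₂=-7.599
Max |angle| over trajectory = 2.858 rad = 163.7°.

Answer: 163.7°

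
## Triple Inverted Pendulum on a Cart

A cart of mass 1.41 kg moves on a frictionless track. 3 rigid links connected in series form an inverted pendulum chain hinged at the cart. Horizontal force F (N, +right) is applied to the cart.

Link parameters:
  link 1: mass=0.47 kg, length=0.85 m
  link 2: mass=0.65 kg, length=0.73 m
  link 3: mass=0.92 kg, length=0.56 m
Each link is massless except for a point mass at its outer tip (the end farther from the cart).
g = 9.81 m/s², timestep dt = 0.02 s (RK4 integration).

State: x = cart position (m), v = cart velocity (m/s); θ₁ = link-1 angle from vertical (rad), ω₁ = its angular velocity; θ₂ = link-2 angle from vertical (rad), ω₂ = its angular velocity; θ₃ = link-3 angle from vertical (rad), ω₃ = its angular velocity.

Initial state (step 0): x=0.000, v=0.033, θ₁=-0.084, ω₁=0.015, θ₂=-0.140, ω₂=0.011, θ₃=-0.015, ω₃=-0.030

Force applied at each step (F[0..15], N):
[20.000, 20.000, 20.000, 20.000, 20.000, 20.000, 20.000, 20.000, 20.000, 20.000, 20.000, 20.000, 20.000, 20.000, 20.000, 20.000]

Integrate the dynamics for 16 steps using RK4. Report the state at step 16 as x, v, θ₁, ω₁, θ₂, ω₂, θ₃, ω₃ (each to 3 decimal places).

apply F[0]=+20.000 → step 1: x=0.004, v=0.337, θ₁=-0.087, ω₁=-0.325, θ₂=-0.141, ω₂=-0.082, θ₃=-0.015, ω₃=0.058
apply F[1]=+20.000 → step 2: x=0.013, v=0.642, θ₁=-0.097, ω₁=-0.672, θ₂=-0.143, ω₂=-0.169, θ₃=-0.013, ω₃=0.145
apply F[2]=+20.000 → step 3: x=0.029, v=0.947, θ₁=-0.114, ω₁=-1.031, θ₂=-0.147, ω₂=-0.241, θ₃=-0.009, ω₃=0.229
apply F[3]=+20.000 → step 4: x=0.051, v=1.254, θ₁=-0.138, ω₁=-1.406, θ₂=-0.153, ω₂=-0.294, θ₃=-0.004, ω₃=0.306
apply F[4]=+20.000 → step 5: x=0.080, v=1.560, θ₁=-0.170, ω₁=-1.795, θ₂=-0.159, ω₂=-0.324, θ₃=0.003, ω₃=0.371
apply F[5]=+20.000 → step 6: x=0.114, v=1.860, θ₁=-0.210, ω₁=-2.193, θ₂=-0.166, ω₂=-0.334, θ₃=0.011, ω₃=0.417
apply F[6]=+20.000 → step 7: x=0.154, v=2.152, θ₁=-0.258, ω₁=-2.584, θ₂=-0.172, ω₂=-0.334, θ₃=0.020, ω₃=0.434
apply F[7]=+20.000 → step 8: x=0.200, v=2.427, θ₁=-0.313, ω₁=-2.951, θ₂=-0.179, ω₂=-0.340, θ₃=0.028, ω₃=0.416
apply F[8]=+20.000 → step 9: x=0.251, v=2.681, θ₁=-0.376, ω₁=-3.272, θ₂=-0.186, ω₂=-0.374, θ₃=0.036, ω₃=0.362
apply F[9]=+20.000 → step 10: x=0.307, v=2.912, θ₁=-0.444, ω₁=-3.536, θ₂=-0.194, ω₂=-0.455, θ₃=0.043, ω₃=0.275
apply F[10]=+20.000 → step 11: x=0.367, v=3.119, θ₁=-0.517, ω₁=-3.741, θ₂=-0.205, ω₂=-0.594, θ₃=0.047, ω₃=0.161
apply F[11]=+20.000 → step 12: x=0.431, v=3.305, θ₁=-0.593, ω₁=-3.890, θ₂=-0.218, ω₂=-0.793, θ₃=0.049, ω₃=0.029
apply F[12]=+20.000 → step 13: x=0.499, v=3.473, θ₁=-0.672, ω₁=-3.994, θ₂=-0.237, ω₂=-1.047, θ₃=0.048, ω₃=-0.116
apply F[13]=+20.000 → step 14: x=0.570, v=3.626, θ₁=-0.753, ω₁=-4.061, θ₂=-0.261, ω₂=-1.348, θ₃=0.044, ω₃=-0.273
apply F[14]=+20.000 → step 15: x=0.644, v=3.765, θ₁=-0.834, ω₁=-4.094, θ₂=-0.291, ω₂=-1.690, θ₃=0.037, ω₃=-0.442
apply F[15]=+20.000 → step 16: x=0.721, v=3.891, θ₁=-0.916, ω₁=-4.098, θ₂=-0.328, ω₂=-2.063, θ₃=0.026, ω₃=-0.626

Answer: x=0.721, v=3.891, θ₁=-0.916, ω₁=-4.098, θ₂=-0.328, ω₂=-2.063, θ₃=0.026, ω₃=-0.626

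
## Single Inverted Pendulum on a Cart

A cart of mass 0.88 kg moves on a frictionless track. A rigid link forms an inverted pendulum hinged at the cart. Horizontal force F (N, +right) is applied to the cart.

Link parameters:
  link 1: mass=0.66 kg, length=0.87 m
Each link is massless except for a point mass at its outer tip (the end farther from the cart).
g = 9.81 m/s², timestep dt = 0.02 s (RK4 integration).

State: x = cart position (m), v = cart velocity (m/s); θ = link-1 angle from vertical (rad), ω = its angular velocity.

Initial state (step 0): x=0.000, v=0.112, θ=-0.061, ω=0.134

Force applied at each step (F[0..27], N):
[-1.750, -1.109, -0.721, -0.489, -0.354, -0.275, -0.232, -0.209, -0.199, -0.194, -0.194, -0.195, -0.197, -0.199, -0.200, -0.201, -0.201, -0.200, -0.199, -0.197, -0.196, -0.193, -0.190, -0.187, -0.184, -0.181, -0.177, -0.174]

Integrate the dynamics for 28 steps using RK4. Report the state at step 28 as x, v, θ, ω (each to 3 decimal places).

apply F[0]=-1.750 → step 1: x=0.002, v=0.081, θ=-0.058, ω=0.156
apply F[1]=-1.109 → step 2: x=0.003, v=0.064, θ=-0.055, ω=0.163
apply F[2]=-0.721 → step 3: x=0.005, v=0.056, θ=-0.052, ω=0.161
apply F[3]=-0.489 → step 4: x=0.006, v=0.052, θ=-0.049, ω=0.154
apply F[4]=-0.354 → step 5: x=0.007, v=0.051, θ=-0.046, ω=0.144
apply F[5]=-0.275 → step 6: x=0.008, v=0.051, θ=-0.043, ω=0.134
apply F[6]=-0.232 → step 7: x=0.009, v=0.052, θ=-0.040, ω=0.124
apply F[7]=-0.209 → step 8: x=0.010, v=0.053, θ=-0.038, ω=0.114
apply F[8]=-0.199 → step 9: x=0.011, v=0.054, θ=-0.036, ω=0.105
apply F[9]=-0.194 → step 10: x=0.012, v=0.054, θ=-0.034, ω=0.096
apply F[10]=-0.194 → step 11: x=0.013, v=0.055, θ=-0.032, ω=0.088
apply F[11]=-0.195 → step 12: x=0.014, v=0.055, θ=-0.030, ω=0.081
apply F[12]=-0.197 → step 13: x=0.015, v=0.055, θ=-0.029, ω=0.075
apply F[13]=-0.199 → step 14: x=0.016, v=0.054, θ=-0.027, ω=0.069
apply F[14]=-0.200 → step 15: x=0.017, v=0.054, θ=-0.026, ω=0.064
apply F[15]=-0.201 → step 16: x=0.018, v=0.053, θ=-0.025, ω=0.059
apply F[16]=-0.201 → step 17: x=0.019, v=0.052, θ=-0.023, ω=0.055
apply F[17]=-0.200 → step 18: x=0.020, v=0.050, θ=-0.022, ω=0.051
apply F[18]=-0.199 → step 19: x=0.021, v=0.049, θ=-0.021, ω=0.047
apply F[19]=-0.197 → step 20: x=0.022, v=0.048, θ=-0.020, ω=0.044
apply F[20]=-0.196 → step 21: x=0.023, v=0.046, θ=-0.020, ω=0.042
apply F[21]=-0.193 → step 22: x=0.024, v=0.045, θ=-0.019, ω=0.039
apply F[22]=-0.190 → step 23: x=0.025, v=0.043, θ=-0.018, ω=0.037
apply F[23]=-0.187 → step 24: x=0.026, v=0.041, θ=-0.017, ω=0.035
apply F[24]=-0.184 → step 25: x=0.027, v=0.040, θ=-0.017, ω=0.033
apply F[25]=-0.181 → step 26: x=0.028, v=0.038, θ=-0.016, ω=0.031
apply F[26]=-0.177 → step 27: x=0.028, v=0.036, θ=-0.015, ω=0.029
apply F[27]=-0.174 → step 28: x=0.029, v=0.035, θ=-0.015, ω=0.028

Answer: x=0.029, v=0.035, θ=-0.015, ω=0.028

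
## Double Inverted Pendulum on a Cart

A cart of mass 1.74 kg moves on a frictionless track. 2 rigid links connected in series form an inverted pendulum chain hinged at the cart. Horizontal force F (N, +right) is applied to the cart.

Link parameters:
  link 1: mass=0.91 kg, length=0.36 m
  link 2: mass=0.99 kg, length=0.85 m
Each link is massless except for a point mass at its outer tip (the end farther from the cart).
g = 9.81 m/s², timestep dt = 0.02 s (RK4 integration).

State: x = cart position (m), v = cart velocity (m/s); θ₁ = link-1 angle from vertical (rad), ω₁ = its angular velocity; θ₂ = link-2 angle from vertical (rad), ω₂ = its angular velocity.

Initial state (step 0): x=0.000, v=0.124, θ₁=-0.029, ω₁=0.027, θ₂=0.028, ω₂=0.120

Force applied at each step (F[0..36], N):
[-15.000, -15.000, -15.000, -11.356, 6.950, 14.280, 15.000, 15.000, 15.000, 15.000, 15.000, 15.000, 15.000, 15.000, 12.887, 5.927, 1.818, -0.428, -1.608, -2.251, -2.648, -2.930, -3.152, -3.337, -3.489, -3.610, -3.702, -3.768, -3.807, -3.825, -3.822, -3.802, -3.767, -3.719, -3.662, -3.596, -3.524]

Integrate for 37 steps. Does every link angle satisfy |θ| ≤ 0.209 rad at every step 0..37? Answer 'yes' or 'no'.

apply F[0]=-15.000 → step 1: x=0.001, v=-0.042, θ₁=-0.024, ω₁=0.440, θ₂=0.031, ω₂=0.148
apply F[1]=-15.000 → step 2: x=-0.002, v=-0.211, θ₁=-0.011, ω₁=0.868, θ₂=0.034, ω₂=0.172
apply F[2]=-15.000 → step 3: x=-0.008, v=-0.383, θ₁=0.011, ω₁=1.325, θ₂=0.038, ω₂=0.189
apply F[3]=-11.356 → step 4: x=-0.017, v=-0.518, θ₁=0.041, ω₁=1.707, θ₂=0.041, ω₂=0.195
apply F[4]=+6.950 → step 5: x=-0.026, v=-0.450, θ₁=0.073, ω₁=1.555, θ₂=0.045, ω₂=0.189
apply F[5]=+14.280 → step 6: x=-0.034, v=-0.304, θ₁=0.101, ω₁=1.224, θ₂=0.049, ω₂=0.170
apply F[6]=+15.000 → step 7: x=-0.038, v=-0.157, θ₁=0.122, ω₁=0.915, θ₂=0.052, ω₂=0.139
apply F[7]=+15.000 → step 8: x=-0.040, v=-0.014, θ₁=0.138, ω₁=0.641, θ₂=0.054, ω₂=0.100
apply F[8]=+15.000 → step 9: x=-0.039, v=0.126, θ₁=0.148, ω₁=0.391, θ₂=0.056, ω₂=0.054
apply F[9]=+15.000 → step 10: x=-0.035, v=0.263, θ₁=0.154, ω₁=0.156, θ₂=0.056, ω₂=0.005
apply F[10]=+15.000 → step 11: x=-0.028, v=0.400, θ₁=0.154, ω₁=-0.073, θ₂=0.056, ω₂=-0.046
apply F[11]=+15.000 → step 12: x=-0.019, v=0.537, θ₁=0.151, ω₁=-0.304, θ₂=0.055, ω₂=-0.097
apply F[12]=+15.000 → step 13: x=-0.007, v=0.676, θ₁=0.142, ω₁=-0.547, θ₂=0.052, ω₂=-0.146
apply F[13]=+15.000 → step 14: x=0.008, v=0.818, θ₁=0.129, ω₁=-0.809, θ₂=0.049, ω₂=-0.189
apply F[14]=+12.887 → step 15: x=0.026, v=0.939, θ₁=0.110, ω₁=-1.036, θ₂=0.045, ω₂=-0.225
apply F[15]=+5.927 → step 16: x=0.045, v=0.987, θ₁=0.089, ω₁=-1.079, θ₂=0.040, ω₂=-0.252
apply F[16]=+1.818 → step 17: x=0.065, v=0.992, θ₁=0.068, ω₁=-1.027, θ₂=0.035, ω₂=-0.271
apply F[17]=-0.428 → step 18: x=0.084, v=0.975, θ₁=0.049, ω₁=-0.934, θ₂=0.029, ω₂=-0.283
apply F[18]=-1.608 → step 19: x=0.103, v=0.948, θ₁=0.031, ω₁=-0.830, θ₂=0.023, ω₂=-0.289
apply F[19]=-2.251 → step 20: x=0.122, v=0.918, θ₁=0.015, ω₁=-0.731, θ₂=0.018, ω₂=-0.291
apply F[20]=-2.648 → step 21: x=0.140, v=0.885, θ₁=0.002, ω₁=-0.641, θ₂=0.012, ω₂=-0.288
apply F[21]=-2.930 → step 22: x=0.157, v=0.853, θ₁=-0.010, ω₁=-0.560, θ₂=0.006, ω₂=-0.281
apply F[22]=-3.152 → step 23: x=0.174, v=0.820, θ₁=-0.021, ω₁=-0.488, θ₂=0.001, ω₂=-0.272
apply F[23]=-3.337 → step 24: x=0.190, v=0.787, θ₁=-0.030, ω₁=-0.424, θ₂=-0.005, ω₂=-0.261
apply F[24]=-3.489 → step 25: x=0.206, v=0.754, θ₁=-0.038, ω₁=-0.366, θ₂=-0.010, ω₂=-0.249
apply F[25]=-3.610 → step 26: x=0.220, v=0.721, θ₁=-0.044, ω₁=-0.315, θ₂=-0.015, ω₂=-0.235
apply F[26]=-3.702 → step 27: x=0.234, v=0.689, θ₁=-0.050, ω₁=-0.269, θ₂=-0.019, ω₂=-0.220
apply F[27]=-3.768 → step 28: x=0.248, v=0.657, θ₁=-0.055, ω₁=-0.227, θ₂=-0.024, ω₂=-0.205
apply F[28]=-3.807 → step 29: x=0.261, v=0.625, θ₁=-0.059, ω₁=-0.190, θ₂=-0.028, ω₂=-0.190
apply F[29]=-3.825 → step 30: x=0.273, v=0.594, θ₁=-0.063, ω₁=-0.157, θ₂=-0.031, ω₂=-0.174
apply F[30]=-3.822 → step 31: x=0.285, v=0.564, θ₁=-0.066, ω₁=-0.127, θ₂=-0.034, ω₂=-0.159
apply F[31]=-3.802 → step 32: x=0.296, v=0.535, θ₁=-0.068, ω₁=-0.101, θ₂=-0.038, ω₂=-0.144
apply F[32]=-3.767 → step 33: x=0.306, v=0.507, θ₁=-0.070, ω₁=-0.077, θ₂=-0.040, ω₂=-0.130
apply F[33]=-3.719 → step 34: x=0.316, v=0.479, θ₁=-0.071, ω₁=-0.056, θ₂=-0.043, ω₂=-0.116
apply F[34]=-3.662 → step 35: x=0.325, v=0.452, θ₁=-0.072, ω₁=-0.038, θ₂=-0.045, ω₂=-0.102
apply F[35]=-3.596 → step 36: x=0.334, v=0.426, θ₁=-0.073, ω₁=-0.022, θ₂=-0.047, ω₂=-0.089
apply F[36]=-3.524 → step 37: x=0.342, v=0.402, θ₁=-0.073, ω₁=-0.008, θ₂=-0.048, ω₂=-0.077
Max |angle| over trajectory = 0.154 rad; bound = 0.209 → within bound.

Answer: yes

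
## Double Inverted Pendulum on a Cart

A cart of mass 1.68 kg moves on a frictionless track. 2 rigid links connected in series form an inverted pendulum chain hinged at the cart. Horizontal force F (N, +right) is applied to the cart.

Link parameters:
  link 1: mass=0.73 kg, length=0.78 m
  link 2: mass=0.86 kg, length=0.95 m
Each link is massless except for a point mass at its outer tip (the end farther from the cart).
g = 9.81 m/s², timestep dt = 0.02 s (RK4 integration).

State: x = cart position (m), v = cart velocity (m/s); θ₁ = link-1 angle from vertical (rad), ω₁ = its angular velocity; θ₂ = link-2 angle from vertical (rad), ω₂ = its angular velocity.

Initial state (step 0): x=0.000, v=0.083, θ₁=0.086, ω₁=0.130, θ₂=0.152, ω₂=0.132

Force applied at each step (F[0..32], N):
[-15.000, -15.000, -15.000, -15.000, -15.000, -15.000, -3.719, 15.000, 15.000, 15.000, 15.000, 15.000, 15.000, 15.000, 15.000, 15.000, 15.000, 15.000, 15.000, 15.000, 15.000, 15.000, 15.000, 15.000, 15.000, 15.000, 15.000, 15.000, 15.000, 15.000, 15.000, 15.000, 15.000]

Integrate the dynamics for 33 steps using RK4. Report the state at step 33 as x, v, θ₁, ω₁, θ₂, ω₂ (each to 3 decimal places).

Answer: x=0.151, v=2.337, θ₁=1.526, ω₁=4.018, θ₂=-0.296, ω₂=-1.797

Derivation:
apply F[0]=-15.000 → step 1: x=-0.000, v=-0.110, θ₁=0.091, ω₁=0.382, θ₂=0.155, ω₂=0.158
apply F[1]=-15.000 → step 2: x=-0.004, v=-0.304, θ₁=0.101, ω₁=0.638, θ₂=0.158, ω₂=0.182
apply F[2]=-15.000 → step 3: x=-0.012, v=-0.500, θ₁=0.117, ω₁=0.901, θ₂=0.162, ω₂=0.202
apply F[3]=-15.000 → step 4: x=-0.024, v=-0.696, θ₁=0.137, ω₁=1.174, θ₂=0.166, ω₂=0.215
apply F[4]=-15.000 → step 5: x=-0.040, v=-0.894, θ₁=0.164, ω₁=1.459, θ₂=0.171, ω₂=0.221
apply F[5]=-15.000 → step 6: x=-0.060, v=-1.093, θ₁=0.196, ω₁=1.755, θ₂=0.175, ω₂=0.219
apply F[6]=-3.719 → step 7: x=-0.083, v=-1.162, θ₁=0.232, ω₁=1.902, θ₂=0.179, ω₂=0.209
apply F[7]=+15.000 → step 8: x=-0.105, v=-1.023, θ₁=0.269, ω₁=1.810, θ₂=0.183, ω₂=0.182
apply F[8]=+15.000 → step 9: x=-0.124, v=-0.891, θ₁=0.305, ω₁=1.746, θ₂=0.187, ω₂=0.141
apply F[9]=+15.000 → step 10: x=-0.140, v=-0.765, θ₁=0.339, ω₁=1.707, θ₂=0.189, ω₂=0.087
apply F[10]=+15.000 → step 11: x=-0.154, v=-0.644, θ₁=0.373, ω₁=1.693, θ₂=0.190, ω₂=0.020
apply F[11]=+15.000 → step 12: x=-0.166, v=-0.528, θ₁=0.407, ω₁=1.702, θ₂=0.190, ω₂=-0.059
apply F[12]=+15.000 → step 13: x=-0.175, v=-0.415, θ₁=0.442, ω₁=1.731, θ₂=0.188, ω₂=-0.149
apply F[13]=+15.000 → step 14: x=-0.183, v=-0.305, θ₁=0.477, ω₁=1.780, θ₂=0.184, ω₂=-0.249
apply F[14]=+15.000 → step 15: x=-0.188, v=-0.196, θ₁=0.513, ω₁=1.844, θ₂=0.178, ω₂=-0.359
apply F[15]=+15.000 → step 16: x=-0.191, v=-0.087, θ₁=0.551, ω₁=1.923, θ₂=0.169, ω₂=-0.476
apply F[16]=+15.000 → step 17: x=-0.191, v=0.022, θ₁=0.590, ω₁=2.014, θ₂=0.158, ω₂=-0.599
apply F[17]=+15.000 → step 18: x=-0.190, v=0.133, θ₁=0.631, ω₁=2.114, θ₂=0.145, ω₂=-0.726
apply F[18]=+15.000 → step 19: x=-0.186, v=0.246, θ₁=0.675, ω₁=2.221, θ₂=0.129, ω₂=-0.854
apply F[19]=+15.000 → step 20: x=-0.180, v=0.363, θ₁=0.720, ω₁=2.332, θ₂=0.111, ω₂=-0.981
apply F[20]=+15.000 → step 21: x=-0.171, v=0.484, θ₁=0.768, ω₁=2.445, θ₂=0.090, ω₂=-1.105
apply F[21]=+15.000 → step 22: x=-0.160, v=0.609, θ₁=0.818, ω₁=2.558, θ₂=0.067, ω₂=-1.223
apply F[22]=+15.000 → step 23: x=-0.147, v=0.739, θ₁=0.870, ω₁=2.672, θ₂=0.041, ω₂=-1.334
apply F[23]=+15.000 → step 24: x=-0.131, v=0.874, θ₁=0.925, ω₁=2.785, θ₂=0.014, ω₂=-1.437
apply F[24]=+15.000 → step 25: x=-0.112, v=1.015, θ₁=0.982, ω₁=2.897, θ₂=-0.016, ω₂=-1.530
apply F[25]=+15.000 → step 26: x=-0.090, v=1.160, θ₁=1.041, ω₁=3.011, θ₂=-0.048, ω₂=-1.613
apply F[26]=+15.000 → step 27: x=-0.065, v=1.310, θ₁=1.102, ω₁=3.127, θ₂=-0.081, ω₂=-1.684
apply F[27]=+15.000 → step 28: x=-0.038, v=1.465, θ₁=1.166, ω₁=3.247, θ₂=-0.115, ω₂=-1.742
apply F[28]=+15.000 → step 29: x=-0.007, v=1.626, θ₁=1.232, ω₁=3.373, θ₂=-0.150, ω₂=-1.787
apply F[29]=+15.000 → step 30: x=0.027, v=1.793, θ₁=1.301, ω₁=3.509, θ₂=-0.186, ω₂=-1.817
apply F[30]=+15.000 → step 31: x=0.065, v=1.966, θ₁=1.372, ω₁=3.659, θ₂=-0.223, ω₂=-1.831
apply F[31]=+15.000 → step 32: x=0.106, v=2.147, θ₁=1.447, ω₁=3.827, θ₂=-0.259, ω₂=-1.825
apply F[32]=+15.000 → step 33: x=0.151, v=2.337, θ₁=1.526, ω₁=4.018, θ₂=-0.296, ω₂=-1.797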